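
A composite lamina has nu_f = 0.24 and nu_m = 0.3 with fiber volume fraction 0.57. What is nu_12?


nu_12 = nu_f*Vf + nu_m*(1-Vf) = 0.24*0.57 + 0.3*0.43 = 0.2658

0.2658


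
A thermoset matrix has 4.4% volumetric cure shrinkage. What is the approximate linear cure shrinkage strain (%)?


Linear shrinkage ≈ vol_shrink/3 = 4.4/3 = 1.467%

1.467%


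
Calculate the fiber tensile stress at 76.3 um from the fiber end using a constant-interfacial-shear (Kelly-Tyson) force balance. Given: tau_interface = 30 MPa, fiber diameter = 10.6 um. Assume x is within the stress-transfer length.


Force balance: sigma_f * (pi*d^2/4) = tau * (pi*d) * x  ->  sigma_f = 4 * tau * x / d
sigma_f = 4 * 30 * 76.3 / 10.6 = 863.8 MPa

863.8 MPa


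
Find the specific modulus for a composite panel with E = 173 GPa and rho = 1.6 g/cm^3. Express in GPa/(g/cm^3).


Specific stiffness = E/rho = 173/1.6 = 108.1 GPa/(g/cm^3)

108.1 GPa/(g/cm^3)


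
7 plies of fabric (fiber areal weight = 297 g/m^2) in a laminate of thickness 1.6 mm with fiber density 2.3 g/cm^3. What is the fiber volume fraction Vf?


Vf = n * FAW / (rho_f * h * 1000) = 7 * 297 / (2.3 * 1.6 * 1000) = 0.5649

0.5649


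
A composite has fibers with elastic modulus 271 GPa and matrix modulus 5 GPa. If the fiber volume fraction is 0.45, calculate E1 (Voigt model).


E1 = Ef*Vf + Em*(1-Vf) = 271*0.45 + 5*0.55 = 124.7 GPa

124.7 GPa


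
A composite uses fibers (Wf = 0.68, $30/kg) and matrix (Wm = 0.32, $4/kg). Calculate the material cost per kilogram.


Cost = cost_f*Wf + cost_m*Wm = 30*0.68 + 4*0.32 = $21.68/kg

$21.68/kg


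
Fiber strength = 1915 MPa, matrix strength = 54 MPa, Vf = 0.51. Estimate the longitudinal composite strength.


sigma_1 = sigma_f*Vf + sigma_m*(1-Vf) = 1915*0.51 + 54*0.49 = 1003.1 MPa

1003.1 MPa


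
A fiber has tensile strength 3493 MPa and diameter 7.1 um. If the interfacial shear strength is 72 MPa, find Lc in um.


Lc = sigma_f * d / (2 * tau_i) = 3493 * 7.1 / (2 * 72) = 172.2 um

172.2 um


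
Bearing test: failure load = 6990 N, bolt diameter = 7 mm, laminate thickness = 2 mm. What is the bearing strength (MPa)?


sigma_br = F/(d*h) = 6990/(7*2) = 499.3 MPa

499.3 MPa


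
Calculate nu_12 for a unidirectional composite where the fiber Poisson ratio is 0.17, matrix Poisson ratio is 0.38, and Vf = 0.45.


nu_12 = nu_f*Vf + nu_m*(1-Vf) = 0.17*0.45 + 0.38*0.55 = 0.2855

0.2855


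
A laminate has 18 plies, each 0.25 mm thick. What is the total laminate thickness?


h = n * t_ply = 18 * 0.25 = 4.5 mm

4.5 mm


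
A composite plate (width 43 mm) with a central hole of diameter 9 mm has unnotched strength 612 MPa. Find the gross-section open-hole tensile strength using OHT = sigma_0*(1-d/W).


OHT = sigma_0*(1-d/W) = 612*(1-9/43) = 483.9 MPa

483.9 MPa


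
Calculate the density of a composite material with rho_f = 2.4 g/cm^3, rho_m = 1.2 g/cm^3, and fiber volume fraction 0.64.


rho_c = rho_f*Vf + rho_m*(1-Vf) = 2.4*0.64 + 1.2*0.36 = 1.968 g/cm^3

1.968 g/cm^3


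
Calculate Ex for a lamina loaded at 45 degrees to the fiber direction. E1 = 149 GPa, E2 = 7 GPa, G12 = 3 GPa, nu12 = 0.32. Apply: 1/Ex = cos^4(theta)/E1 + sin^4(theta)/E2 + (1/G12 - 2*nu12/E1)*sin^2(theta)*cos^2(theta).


cos^4(45) = 0.25, sin^4(45) = 0.25, sin^2(45)*cos^2(45) = 0.25
1/G12 - 2*nu12/E1 = 1/3 - 2*0.32/149 = 0.329038 GPa^-1
1/Ex = 0.25/149 + 0.25/7 + 0.329038*0.25 = 0.1196516 GPa^-1
Ex = 8.36 GPa

8.36 GPa


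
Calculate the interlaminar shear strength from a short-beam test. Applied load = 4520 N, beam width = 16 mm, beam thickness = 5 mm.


ILSS = 3F/(4bh) = 3*4520/(4*16*5) = 42.38 MPa

42.38 MPa


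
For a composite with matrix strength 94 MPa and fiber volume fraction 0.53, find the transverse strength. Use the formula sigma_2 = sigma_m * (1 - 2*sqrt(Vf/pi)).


factor = 1 - 2*sqrt(0.53/pi) = 0.1785
sigma_2 = 94 * 0.1785 = 16.78 MPa

16.78 MPa


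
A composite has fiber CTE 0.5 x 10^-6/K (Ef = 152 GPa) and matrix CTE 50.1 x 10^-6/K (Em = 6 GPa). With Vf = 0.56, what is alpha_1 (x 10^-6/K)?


E1 = Ef*Vf + Em*(1-Vf) = 87.76
alpha_1 = (alpha_f*Ef*Vf + alpha_m*Em*(1-Vf))/E1 = 1.99 x 10^-6/K

1.99 x 10^-6/K


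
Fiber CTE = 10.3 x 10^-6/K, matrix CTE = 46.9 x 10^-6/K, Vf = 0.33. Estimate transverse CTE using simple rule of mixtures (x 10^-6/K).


alpha_2 = alpha_f*Vf + alpha_m*(1-Vf) = 10.3*0.33 + 46.9*0.67 = 34.8 x 10^-6/K

34.8 x 10^-6/K


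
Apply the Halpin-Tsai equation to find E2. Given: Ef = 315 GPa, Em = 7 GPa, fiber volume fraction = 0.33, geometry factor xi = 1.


eta = (Ef/Em - 1)/(Ef/Em + xi) = (45.0 - 1)/(45.0 + 1) = 0.9565
E2 = Em*(1+xi*eta*Vf)/(1-eta*Vf) = 13.46 GPa

13.46 GPa


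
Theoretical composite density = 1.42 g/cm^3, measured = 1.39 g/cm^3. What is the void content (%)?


Void% = (rho_theo - rho_actual)/rho_theo * 100 = (1.42 - 1.39)/1.42 * 100 = 2.11%

2.11%


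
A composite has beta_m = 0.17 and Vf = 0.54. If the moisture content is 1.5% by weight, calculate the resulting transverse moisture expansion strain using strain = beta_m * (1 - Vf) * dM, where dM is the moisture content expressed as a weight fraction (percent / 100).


dM = 1.5/100 = 0.015
strain = beta_m * (1-Vf) * dM = 0.17 * 0.46 * 0.015 = 0.001173

0.001173


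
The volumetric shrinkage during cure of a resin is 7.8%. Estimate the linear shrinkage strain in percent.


Linear shrinkage ≈ vol_shrink/3 = 7.8/3 = 2.6%

2.6%


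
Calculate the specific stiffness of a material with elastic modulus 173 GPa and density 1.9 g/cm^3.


Specific stiffness = E/rho = 173/1.9 = 91.1 GPa/(g/cm^3)

91.1 GPa/(g/cm^3)


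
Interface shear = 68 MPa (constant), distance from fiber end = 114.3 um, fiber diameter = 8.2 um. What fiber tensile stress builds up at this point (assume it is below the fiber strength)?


Force balance: sigma_f * (pi*d^2/4) = tau * (pi*d) * x  ->  sigma_f = 4 * tau * x / d
sigma_f = 4 * 68 * 114.3 / 8.2 = 3791.4 MPa

3791.4 MPa


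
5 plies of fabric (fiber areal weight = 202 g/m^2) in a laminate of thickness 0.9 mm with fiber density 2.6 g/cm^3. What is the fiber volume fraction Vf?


Vf = n * FAW / (rho_f * h * 1000) = 5 * 202 / (2.6 * 0.9 * 1000) = 0.4316

0.4316


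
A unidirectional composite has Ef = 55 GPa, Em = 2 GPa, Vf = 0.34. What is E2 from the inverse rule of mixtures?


1/E2 = Vf/Ef + (1-Vf)/Em = 0.34/55 + 0.66/2
E2 = 2.97 GPa

2.97 GPa


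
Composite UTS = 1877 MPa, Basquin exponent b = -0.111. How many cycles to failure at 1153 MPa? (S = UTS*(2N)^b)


N = 0.5 * (S/UTS)^(1/b) = 0.5 * (1153/1877)^(1/-0.111) = 40.3266 cycles

40.3266 cycles


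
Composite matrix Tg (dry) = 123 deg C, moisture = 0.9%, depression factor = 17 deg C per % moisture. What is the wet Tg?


Tg_wet = Tg_dry - k*moisture = 123 - 17*0.9 = 107.7 deg C

107.7 deg C


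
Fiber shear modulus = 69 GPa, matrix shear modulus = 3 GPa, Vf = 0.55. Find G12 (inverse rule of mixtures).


1/G12 = Vf/Gf + (1-Vf)/Gm = 0.55/69 + 0.45/3
G12 = 6.33 GPa

6.33 GPa


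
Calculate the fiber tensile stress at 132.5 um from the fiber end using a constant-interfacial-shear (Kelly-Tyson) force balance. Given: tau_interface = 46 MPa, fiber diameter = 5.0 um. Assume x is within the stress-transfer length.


Force balance: sigma_f * (pi*d^2/4) = tau * (pi*d) * x  ->  sigma_f = 4 * tau * x / d
sigma_f = 4 * 46 * 132.5 / 5.0 = 4876.0 MPa

4876.0 MPa


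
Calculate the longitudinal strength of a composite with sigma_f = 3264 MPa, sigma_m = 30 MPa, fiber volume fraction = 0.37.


sigma_1 = sigma_f*Vf + sigma_m*(1-Vf) = 3264*0.37 + 30*0.63 = 1226.6 MPa

1226.6 MPa


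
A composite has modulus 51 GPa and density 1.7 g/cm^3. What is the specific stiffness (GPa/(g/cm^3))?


Specific stiffness = E/rho = 51/1.7 = 30.0 GPa/(g/cm^3)

30.0 GPa/(g/cm^3)


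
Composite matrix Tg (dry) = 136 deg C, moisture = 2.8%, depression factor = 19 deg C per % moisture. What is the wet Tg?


Tg_wet = Tg_dry - k*moisture = 136 - 19*2.8 = 82.8 deg C

82.8 deg C


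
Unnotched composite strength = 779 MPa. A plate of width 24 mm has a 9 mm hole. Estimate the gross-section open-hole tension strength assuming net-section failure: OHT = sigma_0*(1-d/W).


OHT = sigma_0*(1-d/W) = 779*(1-9/24) = 486.9 MPa

486.9 MPa


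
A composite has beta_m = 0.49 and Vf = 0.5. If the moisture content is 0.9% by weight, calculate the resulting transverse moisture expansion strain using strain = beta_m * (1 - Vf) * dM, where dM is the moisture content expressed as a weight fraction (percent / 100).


dM = 0.9/100 = 0.009
strain = beta_m * (1-Vf) * dM = 0.49 * 0.5 * 0.009 = 0.002205

0.002205


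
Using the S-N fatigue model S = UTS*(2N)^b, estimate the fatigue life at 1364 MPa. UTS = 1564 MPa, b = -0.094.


N = 0.5 * (S/UTS)^(1/b) = 0.5 * (1364/1564)^(1/-0.094) = 2.1435 cycles

2.1435 cycles


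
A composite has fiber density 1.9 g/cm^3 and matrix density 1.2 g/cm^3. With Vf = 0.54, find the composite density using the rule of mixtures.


rho_c = rho_f*Vf + rho_m*(1-Vf) = 1.9*0.54 + 1.2*0.46 = 1.578 g/cm^3

1.578 g/cm^3


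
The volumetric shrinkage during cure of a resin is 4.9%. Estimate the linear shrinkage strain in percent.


Linear shrinkage ≈ vol_shrink/3 = 4.9/3 = 1.633%

1.633%


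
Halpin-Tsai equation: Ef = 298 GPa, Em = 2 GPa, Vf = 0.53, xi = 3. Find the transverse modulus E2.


eta = (Ef/Em - 1)/(Ef/Em + xi) = (149.0 - 1)/(149.0 + 3) = 0.9737
E2 = Em*(1+xi*eta*Vf)/(1-eta*Vf) = 10.53 GPa

10.53 GPa


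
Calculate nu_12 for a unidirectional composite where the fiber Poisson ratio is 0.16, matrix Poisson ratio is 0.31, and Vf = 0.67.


nu_12 = nu_f*Vf + nu_m*(1-Vf) = 0.16*0.67 + 0.31*0.33 = 0.2095

0.2095


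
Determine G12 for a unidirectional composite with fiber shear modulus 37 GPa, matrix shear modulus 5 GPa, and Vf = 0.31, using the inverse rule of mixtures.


1/G12 = Vf/Gf + (1-Vf)/Gm = 0.31/37 + 0.69/5
G12 = 6.83 GPa

6.83 GPa


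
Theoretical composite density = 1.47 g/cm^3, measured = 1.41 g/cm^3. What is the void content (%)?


Void% = (rho_theo - rho_actual)/rho_theo * 100 = (1.47 - 1.41)/1.47 * 100 = 4.08%

4.08%


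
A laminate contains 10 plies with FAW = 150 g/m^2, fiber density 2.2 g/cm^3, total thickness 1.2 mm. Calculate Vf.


Vf = n * FAW / (rho_f * h * 1000) = 10 * 150 / (2.2 * 1.2 * 1000) = 0.5682

0.5682


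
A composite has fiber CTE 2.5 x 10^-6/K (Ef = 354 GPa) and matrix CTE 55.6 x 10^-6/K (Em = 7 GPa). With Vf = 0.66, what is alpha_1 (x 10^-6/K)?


E1 = Ef*Vf + Em*(1-Vf) = 236.02
alpha_1 = (alpha_f*Ef*Vf + alpha_m*Em*(1-Vf))/E1 = 3.04 x 10^-6/K

3.04 x 10^-6/K


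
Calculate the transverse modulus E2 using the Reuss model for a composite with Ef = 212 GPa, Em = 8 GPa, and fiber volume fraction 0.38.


1/E2 = Vf/Ef + (1-Vf)/Em = 0.38/212 + 0.62/8
E2 = 12.61 GPa

12.61 GPa


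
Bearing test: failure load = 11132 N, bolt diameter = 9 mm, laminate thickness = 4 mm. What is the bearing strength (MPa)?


sigma_br = F/(d*h) = 11132/(9*4) = 309.2 MPa

309.2 MPa


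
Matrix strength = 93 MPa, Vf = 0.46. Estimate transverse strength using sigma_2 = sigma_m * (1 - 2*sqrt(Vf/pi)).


factor = 1 - 2*sqrt(0.46/pi) = 0.2347
sigma_2 = 93 * 0.2347 = 21.83 MPa

21.83 MPa


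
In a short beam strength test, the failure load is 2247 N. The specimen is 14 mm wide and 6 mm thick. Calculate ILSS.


ILSS = 3F/(4bh) = 3*2247/(4*14*6) = 20.06 MPa

20.06 MPa


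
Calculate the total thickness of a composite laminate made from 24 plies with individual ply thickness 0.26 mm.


h = n * t_ply = 24 * 0.26 = 6.24 mm

6.24 mm


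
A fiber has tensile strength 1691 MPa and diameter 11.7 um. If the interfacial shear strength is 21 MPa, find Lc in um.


Lc = sigma_f * d / (2 * tau_i) = 1691 * 11.7 / (2 * 21) = 471.1 um

471.1 um


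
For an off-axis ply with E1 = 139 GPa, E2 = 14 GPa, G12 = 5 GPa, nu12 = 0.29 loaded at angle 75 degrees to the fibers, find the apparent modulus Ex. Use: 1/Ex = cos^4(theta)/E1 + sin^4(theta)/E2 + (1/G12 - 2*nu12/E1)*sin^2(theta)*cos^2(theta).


cos^4(75) = 0.004487, sin^4(75) = 0.870513, sin^2(75)*cos^2(75) = 0.0625
1/G12 - 2*nu12/E1 = 1/5 - 2*0.29/139 = 0.195827 GPa^-1
1/Ex = 0.004487/139 + 0.870513/14 + 0.195827*0.0625 = 0.074451 GPa^-1
Ex = 13.43 GPa

13.43 GPa


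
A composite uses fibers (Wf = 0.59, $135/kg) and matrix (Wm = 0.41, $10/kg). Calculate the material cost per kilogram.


Cost = cost_f*Wf + cost_m*Wm = 135*0.59 + 10*0.41 = $83.75/kg

$83.75/kg


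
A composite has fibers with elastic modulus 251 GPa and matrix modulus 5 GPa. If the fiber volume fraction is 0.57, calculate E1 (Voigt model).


E1 = Ef*Vf + Em*(1-Vf) = 251*0.57 + 5*0.43 = 145.22 GPa

145.22 GPa


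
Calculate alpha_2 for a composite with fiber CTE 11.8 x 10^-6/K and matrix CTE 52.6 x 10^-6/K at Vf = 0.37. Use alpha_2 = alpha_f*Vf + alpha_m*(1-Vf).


alpha_2 = alpha_f*Vf + alpha_m*(1-Vf) = 11.8*0.37 + 52.6*0.63 = 37.5 x 10^-6/K

37.5 x 10^-6/K


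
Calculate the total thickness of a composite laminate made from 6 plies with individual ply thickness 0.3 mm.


h = n * t_ply = 6 * 0.3 = 1.8 mm

1.8 mm


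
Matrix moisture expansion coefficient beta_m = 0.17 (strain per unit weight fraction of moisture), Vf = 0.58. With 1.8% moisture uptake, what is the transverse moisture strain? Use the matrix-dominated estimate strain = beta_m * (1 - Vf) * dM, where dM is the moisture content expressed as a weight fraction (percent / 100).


dM = 1.8/100 = 0.018
strain = beta_m * (1-Vf) * dM = 0.17 * 0.42 * 0.018 = 0.0012852

0.0012852


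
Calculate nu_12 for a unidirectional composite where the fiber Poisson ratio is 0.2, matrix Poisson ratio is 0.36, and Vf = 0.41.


nu_12 = nu_f*Vf + nu_m*(1-Vf) = 0.2*0.41 + 0.36*0.59 = 0.2944

0.2944


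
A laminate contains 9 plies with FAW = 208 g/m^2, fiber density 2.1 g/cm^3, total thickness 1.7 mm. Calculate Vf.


Vf = n * FAW / (rho_f * h * 1000) = 9 * 208 / (2.1 * 1.7 * 1000) = 0.5244

0.5244


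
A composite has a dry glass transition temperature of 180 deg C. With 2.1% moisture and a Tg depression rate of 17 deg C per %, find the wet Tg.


Tg_wet = Tg_dry - k*moisture = 180 - 17*2.1 = 144.3 deg C

144.3 deg C


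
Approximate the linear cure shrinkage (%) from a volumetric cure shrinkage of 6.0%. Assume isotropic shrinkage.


Linear shrinkage ≈ vol_shrink/3 = 6.0/3 = 2.0%

2.0%


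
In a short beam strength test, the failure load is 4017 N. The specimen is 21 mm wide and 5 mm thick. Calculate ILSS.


ILSS = 3F/(4bh) = 3*4017/(4*21*5) = 28.69 MPa

28.69 MPa


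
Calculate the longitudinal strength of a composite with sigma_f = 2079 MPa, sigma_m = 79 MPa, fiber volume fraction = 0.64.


sigma_1 = sigma_f*Vf + sigma_m*(1-Vf) = 2079*0.64 + 79*0.36 = 1359.0 MPa

1359.0 MPa


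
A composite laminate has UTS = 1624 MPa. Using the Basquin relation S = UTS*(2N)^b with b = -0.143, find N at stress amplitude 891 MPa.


N = 0.5 * (S/UTS)^(1/b) = 0.5 * (891/1624)^(1/-0.143) = 33.2740 cycles

33.2740 cycles


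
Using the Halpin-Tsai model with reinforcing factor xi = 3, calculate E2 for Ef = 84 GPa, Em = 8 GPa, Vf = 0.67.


eta = (Ef/Em - 1)/(Ef/Em + xi) = (10.5 - 1)/(10.5 + 3) = 0.7037
E2 = Em*(1+xi*eta*Vf)/(1-eta*Vf) = 36.55 GPa

36.55 GPa


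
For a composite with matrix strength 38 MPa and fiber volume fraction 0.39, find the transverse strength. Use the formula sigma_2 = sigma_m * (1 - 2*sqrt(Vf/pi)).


factor = 1 - 2*sqrt(0.39/pi) = 0.2953
sigma_2 = 38 * 0.2953 = 11.22 MPa

11.22 MPa


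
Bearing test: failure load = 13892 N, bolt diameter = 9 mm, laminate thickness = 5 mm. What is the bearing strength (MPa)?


sigma_br = F/(d*h) = 13892/(9*5) = 308.7 MPa

308.7 MPa


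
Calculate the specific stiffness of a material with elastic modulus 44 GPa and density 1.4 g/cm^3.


Specific stiffness = E/rho = 44/1.4 = 31.4 GPa/(g/cm^3)

31.4 GPa/(g/cm^3)


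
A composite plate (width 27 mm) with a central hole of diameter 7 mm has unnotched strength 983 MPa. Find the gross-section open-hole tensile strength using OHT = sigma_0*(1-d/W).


OHT = sigma_0*(1-d/W) = 983*(1-7/27) = 728.1 MPa

728.1 MPa


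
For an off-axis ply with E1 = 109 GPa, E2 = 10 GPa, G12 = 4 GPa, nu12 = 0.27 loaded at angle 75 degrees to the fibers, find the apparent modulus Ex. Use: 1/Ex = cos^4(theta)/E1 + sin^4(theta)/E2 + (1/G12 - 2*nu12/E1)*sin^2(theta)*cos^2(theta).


cos^4(75) = 0.004487, sin^4(75) = 0.870513, sin^2(75)*cos^2(75) = 0.0625
1/G12 - 2*nu12/E1 = 1/4 - 2*0.27/109 = 0.245046 GPa^-1
1/Ex = 0.004487/109 + 0.870513/10 + 0.245046*0.0625 = 0.1024078 GPa^-1
Ex = 9.76 GPa

9.76 GPa


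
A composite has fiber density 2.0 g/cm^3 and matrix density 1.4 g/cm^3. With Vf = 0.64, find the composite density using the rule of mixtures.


rho_c = rho_f*Vf + rho_m*(1-Vf) = 2.0*0.64 + 1.4*0.36 = 1.784 g/cm^3

1.784 g/cm^3


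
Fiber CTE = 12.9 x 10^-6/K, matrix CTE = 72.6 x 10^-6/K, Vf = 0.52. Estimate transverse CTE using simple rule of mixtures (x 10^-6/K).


alpha_2 = alpha_f*Vf + alpha_m*(1-Vf) = 12.9*0.52 + 72.6*0.48 = 41.6 x 10^-6/K

41.6 x 10^-6/K


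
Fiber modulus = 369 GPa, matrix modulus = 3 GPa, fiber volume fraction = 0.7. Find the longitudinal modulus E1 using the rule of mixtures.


E1 = Ef*Vf + Em*(1-Vf) = 369*0.7 + 3*0.3 = 259.2 GPa

259.2 GPa


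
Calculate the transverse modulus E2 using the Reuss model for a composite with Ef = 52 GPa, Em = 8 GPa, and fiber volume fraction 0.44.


1/E2 = Vf/Ef + (1-Vf)/Em = 0.44/52 + 0.56/8
E2 = 12.75 GPa

12.75 GPa


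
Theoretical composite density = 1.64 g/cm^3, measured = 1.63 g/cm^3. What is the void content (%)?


Void% = (rho_theo - rho_actual)/rho_theo * 100 = (1.64 - 1.63)/1.64 * 100 = 0.61%

0.61%


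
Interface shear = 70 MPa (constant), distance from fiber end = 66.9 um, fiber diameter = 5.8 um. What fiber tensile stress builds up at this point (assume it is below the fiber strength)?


Force balance: sigma_f * (pi*d^2/4) = tau * (pi*d) * x  ->  sigma_f = 4 * tau * x / d
sigma_f = 4 * 70 * 66.9 / 5.8 = 3229.7 MPa

3229.7 MPa


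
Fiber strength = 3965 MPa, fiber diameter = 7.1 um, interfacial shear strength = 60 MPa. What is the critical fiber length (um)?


Lc = sigma_f * d / (2 * tau_i) = 3965 * 7.1 / (2 * 60) = 234.6 um

234.6 um


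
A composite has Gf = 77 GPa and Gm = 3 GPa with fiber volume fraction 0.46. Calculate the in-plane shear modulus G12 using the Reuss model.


1/G12 = Vf/Gf + (1-Vf)/Gm = 0.46/77 + 0.54/3
G12 = 5.38 GPa

5.38 GPa


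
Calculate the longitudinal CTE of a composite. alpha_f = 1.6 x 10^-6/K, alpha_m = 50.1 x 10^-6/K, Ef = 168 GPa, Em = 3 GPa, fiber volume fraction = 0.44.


E1 = Ef*Vf + Em*(1-Vf) = 75.6
alpha_1 = (alpha_f*Ef*Vf + alpha_m*Em*(1-Vf))/E1 = 2.68 x 10^-6/K

2.68 x 10^-6/K


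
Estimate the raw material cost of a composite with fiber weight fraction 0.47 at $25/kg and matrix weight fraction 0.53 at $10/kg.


Cost = cost_f*Wf + cost_m*Wm = 25*0.47 + 10*0.53 = $17.05/kg

$17.05/kg


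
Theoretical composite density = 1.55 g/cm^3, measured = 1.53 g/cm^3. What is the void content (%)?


Void% = (rho_theo - rho_actual)/rho_theo * 100 = (1.55 - 1.53)/1.55 * 100 = 1.29%

1.29%


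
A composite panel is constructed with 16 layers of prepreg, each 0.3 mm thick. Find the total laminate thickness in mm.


h = n * t_ply = 16 * 0.3 = 4.8 mm

4.8 mm


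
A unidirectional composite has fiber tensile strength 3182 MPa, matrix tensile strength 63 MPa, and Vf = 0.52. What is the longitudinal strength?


sigma_1 = sigma_f*Vf + sigma_m*(1-Vf) = 3182*0.52 + 63*0.48 = 1684.9 MPa

1684.9 MPa


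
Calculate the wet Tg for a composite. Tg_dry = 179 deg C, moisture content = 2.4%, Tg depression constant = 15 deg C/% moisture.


Tg_wet = Tg_dry - k*moisture = 179 - 15*2.4 = 143.0 deg C

143.0 deg C


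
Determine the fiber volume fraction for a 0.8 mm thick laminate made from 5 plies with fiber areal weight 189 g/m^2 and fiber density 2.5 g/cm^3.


Vf = n * FAW / (rho_f * h * 1000) = 5 * 189 / (2.5 * 0.8 * 1000) = 0.4725

0.4725


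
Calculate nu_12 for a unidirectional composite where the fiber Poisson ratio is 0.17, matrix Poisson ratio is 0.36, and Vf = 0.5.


nu_12 = nu_f*Vf + nu_m*(1-Vf) = 0.17*0.5 + 0.36*0.5 = 0.265

0.265


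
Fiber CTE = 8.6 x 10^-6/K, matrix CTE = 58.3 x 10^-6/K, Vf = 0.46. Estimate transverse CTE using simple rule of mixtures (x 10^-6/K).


alpha_2 = alpha_f*Vf + alpha_m*(1-Vf) = 8.6*0.46 + 58.3*0.54 = 35.4 x 10^-6/K

35.4 x 10^-6/K


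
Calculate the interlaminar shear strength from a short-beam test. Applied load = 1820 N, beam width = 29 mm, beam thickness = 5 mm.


ILSS = 3F/(4bh) = 3*1820/(4*29*5) = 9.41 MPa

9.41 MPa


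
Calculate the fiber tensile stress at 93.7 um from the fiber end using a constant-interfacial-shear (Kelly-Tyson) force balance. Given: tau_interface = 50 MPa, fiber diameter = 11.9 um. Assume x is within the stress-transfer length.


Force balance: sigma_f * (pi*d^2/4) = tau * (pi*d) * x  ->  sigma_f = 4 * tau * x / d
sigma_f = 4 * 50 * 93.7 / 11.9 = 1574.8 MPa

1574.8 MPa


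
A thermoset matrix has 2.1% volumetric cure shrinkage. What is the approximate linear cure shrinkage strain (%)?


Linear shrinkage ≈ vol_shrink/3 = 2.1/3 = 0.7%

0.7%


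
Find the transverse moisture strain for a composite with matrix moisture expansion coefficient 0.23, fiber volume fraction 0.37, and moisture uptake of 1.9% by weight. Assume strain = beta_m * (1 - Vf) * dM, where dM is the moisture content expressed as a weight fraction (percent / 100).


dM = 1.9/100 = 0.019
strain = beta_m * (1-Vf) * dM = 0.23 * 0.63 * 0.019 = 0.0027531

0.0027531


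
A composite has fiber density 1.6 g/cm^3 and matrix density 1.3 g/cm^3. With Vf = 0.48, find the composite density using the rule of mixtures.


rho_c = rho_f*Vf + rho_m*(1-Vf) = 1.6*0.48 + 1.3*0.52 = 1.444 g/cm^3

1.444 g/cm^3


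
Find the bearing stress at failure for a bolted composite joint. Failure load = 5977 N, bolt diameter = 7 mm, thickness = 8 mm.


sigma_br = F/(d*h) = 5977/(7*8) = 106.7 MPa

106.7 MPa


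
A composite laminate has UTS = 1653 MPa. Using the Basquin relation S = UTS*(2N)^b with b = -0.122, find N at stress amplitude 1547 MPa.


N = 0.5 * (S/UTS)^(1/b) = 0.5 * (1547/1653)^(1/-0.122) = 0.8608 cycles

0.8608 cycles


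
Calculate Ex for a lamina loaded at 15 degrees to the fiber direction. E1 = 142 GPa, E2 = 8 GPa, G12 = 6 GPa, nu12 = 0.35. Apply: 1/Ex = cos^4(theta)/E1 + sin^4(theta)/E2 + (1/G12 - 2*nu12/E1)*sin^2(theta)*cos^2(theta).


cos^4(15) = 0.870513, sin^4(15) = 0.004487, sin^2(15)*cos^2(15) = 0.0625
1/G12 - 2*nu12/E1 = 1/6 - 2*0.35/142 = 0.161737 GPa^-1
1/Ex = 0.870513/142 + 0.004487/8 + 0.161737*0.0625 = 0.0167999 GPa^-1
Ex = 59.52 GPa

59.52 GPa


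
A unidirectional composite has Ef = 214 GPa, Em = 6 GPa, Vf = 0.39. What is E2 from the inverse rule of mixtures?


1/E2 = Vf/Ef + (1-Vf)/Em = 0.39/214 + 0.61/6
E2 = 9.66 GPa

9.66 GPa


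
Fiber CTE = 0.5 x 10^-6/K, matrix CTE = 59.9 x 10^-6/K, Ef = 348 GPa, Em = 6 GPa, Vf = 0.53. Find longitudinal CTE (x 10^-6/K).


E1 = Ef*Vf + Em*(1-Vf) = 187.26
alpha_1 = (alpha_f*Ef*Vf + alpha_m*Em*(1-Vf))/E1 = 1.39 x 10^-6/K

1.39 x 10^-6/K


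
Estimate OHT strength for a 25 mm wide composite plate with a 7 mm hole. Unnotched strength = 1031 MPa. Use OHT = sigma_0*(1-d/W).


OHT = sigma_0*(1-d/W) = 1031*(1-7/25) = 742.3 MPa

742.3 MPa


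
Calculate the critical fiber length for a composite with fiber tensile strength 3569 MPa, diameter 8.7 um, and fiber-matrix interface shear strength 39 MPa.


Lc = sigma_f * d / (2 * tau_i) = 3569 * 8.7 / (2 * 39) = 398.1 um

398.1 um


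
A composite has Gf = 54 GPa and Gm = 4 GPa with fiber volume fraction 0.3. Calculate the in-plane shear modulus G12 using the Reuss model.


1/G12 = Vf/Gf + (1-Vf)/Gm = 0.3/54 + 0.7/4
G12 = 5.54 GPa

5.54 GPa


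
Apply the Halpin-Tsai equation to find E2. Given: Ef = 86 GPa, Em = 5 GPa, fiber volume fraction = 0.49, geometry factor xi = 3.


eta = (Ef/Em - 1)/(Ef/Em + xi) = (17.2 - 1)/(17.2 + 3) = 0.802
E2 = Em*(1+xi*eta*Vf)/(1-eta*Vf) = 17.95 GPa

17.95 GPa


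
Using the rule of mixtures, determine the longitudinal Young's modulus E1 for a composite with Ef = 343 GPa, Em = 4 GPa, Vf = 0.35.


E1 = Ef*Vf + Em*(1-Vf) = 343*0.35 + 4*0.65 = 122.65 GPa

122.65 GPa


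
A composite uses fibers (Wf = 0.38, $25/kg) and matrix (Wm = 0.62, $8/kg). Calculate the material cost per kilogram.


Cost = cost_f*Wf + cost_m*Wm = 25*0.38 + 8*0.62 = $14.46/kg

$14.46/kg


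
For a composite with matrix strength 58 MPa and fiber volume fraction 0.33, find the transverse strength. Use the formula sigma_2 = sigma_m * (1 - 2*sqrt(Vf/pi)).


factor = 1 - 2*sqrt(0.33/pi) = 0.3518
sigma_2 = 58 * 0.3518 = 20.4 MPa

20.4 MPa


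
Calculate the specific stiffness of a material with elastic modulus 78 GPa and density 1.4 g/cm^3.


Specific stiffness = E/rho = 78/1.4 = 55.7 GPa/(g/cm^3)

55.7 GPa/(g/cm^3)


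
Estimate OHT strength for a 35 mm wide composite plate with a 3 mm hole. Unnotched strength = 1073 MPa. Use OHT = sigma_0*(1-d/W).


OHT = sigma_0*(1-d/W) = 1073*(1-3/35) = 981.0 MPa

981.0 MPa


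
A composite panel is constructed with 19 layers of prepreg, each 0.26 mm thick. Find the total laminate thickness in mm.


h = n * t_ply = 19 * 0.26 = 4.94 mm

4.94 mm


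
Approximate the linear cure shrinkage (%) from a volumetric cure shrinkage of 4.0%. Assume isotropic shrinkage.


Linear shrinkage ≈ vol_shrink/3 = 4.0/3 = 1.333%

1.333%


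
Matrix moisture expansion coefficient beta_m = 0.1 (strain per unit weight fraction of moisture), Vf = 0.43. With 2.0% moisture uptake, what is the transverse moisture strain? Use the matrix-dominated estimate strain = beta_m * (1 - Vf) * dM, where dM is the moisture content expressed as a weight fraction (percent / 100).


dM = 2.0/100 = 0.02
strain = beta_m * (1-Vf) * dM = 0.1 * 0.57 * 0.02 = 0.00114

0.00114


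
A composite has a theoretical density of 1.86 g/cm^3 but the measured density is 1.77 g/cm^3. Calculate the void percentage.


Void% = (rho_theo - rho_actual)/rho_theo * 100 = (1.86 - 1.77)/1.86 * 100 = 4.84%

4.84%


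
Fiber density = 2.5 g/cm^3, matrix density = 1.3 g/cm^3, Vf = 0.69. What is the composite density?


rho_c = rho_f*Vf + rho_m*(1-Vf) = 2.5*0.69 + 1.3*0.31 = 2.128 g/cm^3

2.128 g/cm^3


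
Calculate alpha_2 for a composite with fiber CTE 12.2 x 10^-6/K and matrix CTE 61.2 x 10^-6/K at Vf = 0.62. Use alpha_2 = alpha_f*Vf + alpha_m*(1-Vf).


alpha_2 = alpha_f*Vf + alpha_m*(1-Vf) = 12.2*0.62 + 61.2*0.38 = 30.8 x 10^-6/K

30.8 x 10^-6/K


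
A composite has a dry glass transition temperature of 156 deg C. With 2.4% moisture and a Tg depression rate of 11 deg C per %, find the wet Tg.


Tg_wet = Tg_dry - k*moisture = 156 - 11*2.4 = 129.6 deg C

129.6 deg C


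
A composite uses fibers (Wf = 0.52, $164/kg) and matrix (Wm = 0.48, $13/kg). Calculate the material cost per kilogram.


Cost = cost_f*Wf + cost_m*Wm = 164*0.52 + 13*0.48 = $91.52/kg

$91.52/kg


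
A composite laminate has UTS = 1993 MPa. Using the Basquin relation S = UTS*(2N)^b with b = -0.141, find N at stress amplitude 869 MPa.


N = 0.5 * (S/UTS)^(1/b) = 0.5 * (869/1993)^(1/-0.141) = 180.1437 cycles

180.1437 cycles


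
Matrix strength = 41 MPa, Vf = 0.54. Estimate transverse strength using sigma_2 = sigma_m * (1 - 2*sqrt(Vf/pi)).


factor = 1 - 2*sqrt(0.54/pi) = 0.1708
sigma_2 = 41 * 0.1708 = 7.0 MPa

7.0 MPa


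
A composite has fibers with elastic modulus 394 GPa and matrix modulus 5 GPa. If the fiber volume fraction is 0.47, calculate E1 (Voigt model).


E1 = Ef*Vf + Em*(1-Vf) = 394*0.47 + 5*0.53 = 187.83 GPa

187.83 GPa


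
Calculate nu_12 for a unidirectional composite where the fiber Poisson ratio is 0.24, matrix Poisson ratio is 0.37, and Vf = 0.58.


nu_12 = nu_f*Vf + nu_m*(1-Vf) = 0.24*0.58 + 0.37*0.42 = 0.2946

0.2946


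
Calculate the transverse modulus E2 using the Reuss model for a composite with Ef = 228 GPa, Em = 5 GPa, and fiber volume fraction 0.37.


1/E2 = Vf/Ef + (1-Vf)/Em = 0.37/228 + 0.63/5
E2 = 7.84 GPa

7.84 GPa


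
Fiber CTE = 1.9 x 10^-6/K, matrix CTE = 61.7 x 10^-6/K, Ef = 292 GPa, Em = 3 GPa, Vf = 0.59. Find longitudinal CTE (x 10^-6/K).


E1 = Ef*Vf + Em*(1-Vf) = 173.51
alpha_1 = (alpha_f*Ef*Vf + alpha_m*Em*(1-Vf))/E1 = 2.32 x 10^-6/K

2.32 x 10^-6/K


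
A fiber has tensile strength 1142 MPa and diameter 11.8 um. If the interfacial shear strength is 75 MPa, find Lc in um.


Lc = sigma_f * d / (2 * tau_i) = 1142 * 11.8 / (2 * 75) = 89.8 um

89.8 um


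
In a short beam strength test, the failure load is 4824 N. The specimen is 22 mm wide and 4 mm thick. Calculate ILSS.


ILSS = 3F/(4bh) = 3*4824/(4*22*4) = 41.11 MPa

41.11 MPa


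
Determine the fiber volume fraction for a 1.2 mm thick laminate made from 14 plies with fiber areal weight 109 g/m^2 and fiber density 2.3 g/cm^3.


Vf = n * FAW / (rho_f * h * 1000) = 14 * 109 / (2.3 * 1.2 * 1000) = 0.5529

0.5529


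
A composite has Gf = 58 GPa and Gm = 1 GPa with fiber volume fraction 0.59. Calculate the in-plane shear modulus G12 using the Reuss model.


1/G12 = Vf/Gf + (1-Vf)/Gm = 0.59/58 + 0.41/1
G12 = 2.38 GPa

2.38 GPa


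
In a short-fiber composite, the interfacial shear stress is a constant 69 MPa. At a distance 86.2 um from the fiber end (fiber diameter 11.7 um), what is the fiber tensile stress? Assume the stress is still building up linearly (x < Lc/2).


Force balance: sigma_f * (pi*d^2/4) = tau * (pi*d) * x  ->  sigma_f = 4 * tau * x / d
sigma_f = 4 * 69 * 86.2 / 11.7 = 2033.4 MPa

2033.4 MPa


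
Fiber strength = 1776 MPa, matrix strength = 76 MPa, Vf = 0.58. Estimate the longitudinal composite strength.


sigma_1 = sigma_f*Vf + sigma_m*(1-Vf) = 1776*0.58 + 76*0.42 = 1062.0 MPa

1062.0 MPa


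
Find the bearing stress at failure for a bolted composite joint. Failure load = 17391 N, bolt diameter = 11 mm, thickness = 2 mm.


sigma_br = F/(d*h) = 17391/(11*2) = 790.5 MPa

790.5 MPa


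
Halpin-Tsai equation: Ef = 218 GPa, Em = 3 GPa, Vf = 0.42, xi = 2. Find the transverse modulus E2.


eta = (Ef/Em - 1)/(Ef/Em + xi) = (72.6667 - 1)/(72.6667 + 2) = 0.9598
E2 = Em*(1+xi*eta*Vf)/(1-eta*Vf) = 9.08 GPa

9.08 GPa


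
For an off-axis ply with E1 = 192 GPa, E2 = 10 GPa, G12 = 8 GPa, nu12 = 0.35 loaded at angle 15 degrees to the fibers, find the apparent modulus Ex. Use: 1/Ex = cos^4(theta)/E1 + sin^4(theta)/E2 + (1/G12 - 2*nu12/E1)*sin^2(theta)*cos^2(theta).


cos^4(15) = 0.870513, sin^4(15) = 0.004487, sin^2(15)*cos^2(15) = 0.0625
1/G12 - 2*nu12/E1 = 1/8 - 2*0.35/192 = 0.121354 GPa^-1
1/Ex = 0.870513/192 + 0.004487/10 + 0.121354*0.0625 = 0.0125673 GPa^-1
Ex = 79.57 GPa

79.57 GPa


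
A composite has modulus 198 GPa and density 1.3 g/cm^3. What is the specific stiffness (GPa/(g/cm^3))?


Specific stiffness = E/rho = 198/1.3 = 152.3 GPa/(g/cm^3)

152.3 GPa/(g/cm^3)


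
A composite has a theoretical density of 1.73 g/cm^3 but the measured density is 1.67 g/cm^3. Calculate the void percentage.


Void% = (rho_theo - rho_actual)/rho_theo * 100 = (1.73 - 1.67)/1.73 * 100 = 3.47%

3.47%


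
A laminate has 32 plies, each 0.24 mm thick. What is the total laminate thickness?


h = n * t_ply = 32 * 0.24 = 7.68 mm

7.68 mm


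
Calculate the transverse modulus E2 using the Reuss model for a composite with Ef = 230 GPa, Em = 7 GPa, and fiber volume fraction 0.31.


1/E2 = Vf/Ef + (1-Vf)/Em = 0.31/230 + 0.69/7
E2 = 10.01 GPa

10.01 GPa


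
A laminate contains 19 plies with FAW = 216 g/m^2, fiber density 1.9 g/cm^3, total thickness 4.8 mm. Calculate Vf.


Vf = n * FAW / (rho_f * h * 1000) = 19 * 216 / (1.9 * 4.8 * 1000) = 0.45

0.45


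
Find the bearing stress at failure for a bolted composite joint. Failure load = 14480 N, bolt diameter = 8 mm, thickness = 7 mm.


sigma_br = F/(d*h) = 14480/(8*7) = 258.6 MPa

258.6 MPa


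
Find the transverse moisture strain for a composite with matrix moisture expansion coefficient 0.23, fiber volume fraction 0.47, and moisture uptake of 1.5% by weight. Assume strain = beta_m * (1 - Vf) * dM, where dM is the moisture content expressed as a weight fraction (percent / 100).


dM = 1.5/100 = 0.015
strain = beta_m * (1-Vf) * dM = 0.23 * 0.53 * 0.015 = 0.0018285

0.0018285


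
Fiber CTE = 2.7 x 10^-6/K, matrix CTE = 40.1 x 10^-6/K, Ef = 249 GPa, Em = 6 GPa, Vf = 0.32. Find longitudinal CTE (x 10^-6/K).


E1 = Ef*Vf + Em*(1-Vf) = 83.76
alpha_1 = (alpha_f*Ef*Vf + alpha_m*Em*(1-Vf))/E1 = 4.52 x 10^-6/K

4.52 x 10^-6/K


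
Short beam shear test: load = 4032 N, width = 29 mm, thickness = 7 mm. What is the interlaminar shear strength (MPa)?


ILSS = 3F/(4bh) = 3*4032/(4*29*7) = 14.9 MPa

14.9 MPa


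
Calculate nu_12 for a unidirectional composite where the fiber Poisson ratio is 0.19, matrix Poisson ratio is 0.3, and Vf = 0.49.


nu_12 = nu_f*Vf + nu_m*(1-Vf) = 0.19*0.49 + 0.3*0.51 = 0.2461

0.2461


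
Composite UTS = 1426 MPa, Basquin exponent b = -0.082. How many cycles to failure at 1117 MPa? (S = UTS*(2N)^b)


N = 0.5 * (S/UTS)^(1/b) = 0.5 * (1117/1426)^(1/-0.082) = 9.8279 cycles

9.8279 cycles


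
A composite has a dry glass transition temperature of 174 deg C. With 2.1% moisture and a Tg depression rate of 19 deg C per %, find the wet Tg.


Tg_wet = Tg_dry - k*moisture = 174 - 19*2.1 = 134.1 deg C

134.1 deg C


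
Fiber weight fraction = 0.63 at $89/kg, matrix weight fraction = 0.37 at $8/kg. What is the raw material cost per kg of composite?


Cost = cost_f*Wf + cost_m*Wm = 89*0.63 + 8*0.37 = $59.03/kg

$59.03/kg


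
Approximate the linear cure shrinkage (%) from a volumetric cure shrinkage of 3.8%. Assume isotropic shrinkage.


Linear shrinkage ≈ vol_shrink/3 = 3.8/3 = 1.267%

1.267%


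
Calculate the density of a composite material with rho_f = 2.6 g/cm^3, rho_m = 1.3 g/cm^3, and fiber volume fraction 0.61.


rho_c = rho_f*Vf + rho_m*(1-Vf) = 2.6*0.61 + 1.3*0.39 = 2.093 g/cm^3

2.093 g/cm^3


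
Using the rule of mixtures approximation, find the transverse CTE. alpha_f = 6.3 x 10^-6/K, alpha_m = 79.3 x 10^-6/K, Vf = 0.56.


alpha_2 = alpha_f*Vf + alpha_m*(1-Vf) = 6.3*0.56 + 79.3*0.44 = 38.4 x 10^-6/K

38.4 x 10^-6/K


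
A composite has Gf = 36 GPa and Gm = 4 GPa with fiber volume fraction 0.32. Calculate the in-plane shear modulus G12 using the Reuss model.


1/G12 = Vf/Gf + (1-Vf)/Gm = 0.32/36 + 0.68/4
G12 = 5.59 GPa

5.59 GPa


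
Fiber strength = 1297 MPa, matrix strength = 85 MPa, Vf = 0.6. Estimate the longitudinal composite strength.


sigma_1 = sigma_f*Vf + sigma_m*(1-Vf) = 1297*0.6 + 85*0.4 = 812.2 MPa

812.2 MPa


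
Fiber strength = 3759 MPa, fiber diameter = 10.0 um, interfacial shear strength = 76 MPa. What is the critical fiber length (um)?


Lc = sigma_f * d / (2 * tau_i) = 3759 * 10.0 / (2 * 76) = 247.3 um

247.3 um


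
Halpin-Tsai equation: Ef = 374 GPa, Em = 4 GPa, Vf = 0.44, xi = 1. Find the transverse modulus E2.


eta = (Ef/Em - 1)/(Ef/Em + xi) = (93.5 - 1)/(93.5 + 1) = 0.9788
E2 = Em*(1+xi*eta*Vf)/(1-eta*Vf) = 10.05 GPa

10.05 GPa


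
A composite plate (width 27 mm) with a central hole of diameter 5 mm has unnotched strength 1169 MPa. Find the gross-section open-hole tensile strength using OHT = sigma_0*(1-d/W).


OHT = sigma_0*(1-d/W) = 1169*(1-5/27) = 952.5 MPa

952.5 MPa


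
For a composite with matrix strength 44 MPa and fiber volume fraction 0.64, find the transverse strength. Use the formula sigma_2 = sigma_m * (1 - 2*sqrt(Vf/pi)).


factor = 1 - 2*sqrt(0.64/pi) = 0.0973
sigma_2 = 44 * 0.0973 = 4.28 MPa

4.28 MPa


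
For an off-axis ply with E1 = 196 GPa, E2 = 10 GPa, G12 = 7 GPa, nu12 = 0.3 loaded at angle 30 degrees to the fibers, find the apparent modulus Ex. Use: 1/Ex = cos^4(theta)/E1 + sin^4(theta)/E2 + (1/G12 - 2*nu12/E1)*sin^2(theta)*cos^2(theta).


cos^4(30) = 0.5625, sin^4(30) = 0.0625, sin^2(30)*cos^2(30) = 0.1875
1/G12 - 2*nu12/E1 = 1/7 - 2*0.3/196 = 0.139796 GPa^-1
1/Ex = 0.5625/196 + 0.0625/10 + 0.139796*0.1875 = 0.0353316 GPa^-1
Ex = 28.3 GPa

28.3 GPa


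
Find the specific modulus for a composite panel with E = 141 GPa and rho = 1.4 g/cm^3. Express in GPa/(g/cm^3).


Specific stiffness = E/rho = 141/1.4 = 100.7 GPa/(g/cm^3)

100.7 GPa/(g/cm^3)


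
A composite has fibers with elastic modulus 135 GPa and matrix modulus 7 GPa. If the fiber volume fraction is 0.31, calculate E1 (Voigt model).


E1 = Ef*Vf + Em*(1-Vf) = 135*0.31 + 7*0.69 = 46.68 GPa

46.68 GPa


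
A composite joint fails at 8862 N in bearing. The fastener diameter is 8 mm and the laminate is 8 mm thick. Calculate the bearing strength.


sigma_br = F/(d*h) = 8862/(8*8) = 138.5 MPa

138.5 MPa


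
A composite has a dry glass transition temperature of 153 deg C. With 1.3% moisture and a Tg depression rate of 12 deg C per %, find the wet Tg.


Tg_wet = Tg_dry - k*moisture = 153 - 12*1.3 = 137.4 deg C

137.4 deg C


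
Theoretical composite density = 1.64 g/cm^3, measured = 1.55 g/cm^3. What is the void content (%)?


Void% = (rho_theo - rho_actual)/rho_theo * 100 = (1.64 - 1.55)/1.64 * 100 = 5.49%

5.49%


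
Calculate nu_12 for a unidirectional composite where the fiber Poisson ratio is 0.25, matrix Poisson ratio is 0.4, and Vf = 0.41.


nu_12 = nu_f*Vf + nu_m*(1-Vf) = 0.25*0.41 + 0.4*0.59 = 0.3385

0.3385


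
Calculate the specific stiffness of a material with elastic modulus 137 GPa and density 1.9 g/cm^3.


Specific stiffness = E/rho = 137/1.9 = 72.1 GPa/(g/cm^3)

72.1 GPa/(g/cm^3)


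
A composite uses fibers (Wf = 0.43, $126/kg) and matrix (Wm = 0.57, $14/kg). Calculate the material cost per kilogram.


Cost = cost_f*Wf + cost_m*Wm = 126*0.43 + 14*0.57 = $62.16/kg

$62.16/kg


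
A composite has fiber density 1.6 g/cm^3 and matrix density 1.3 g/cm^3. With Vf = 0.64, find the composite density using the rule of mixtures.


rho_c = rho_f*Vf + rho_m*(1-Vf) = 1.6*0.64 + 1.3*0.36 = 1.492 g/cm^3

1.492 g/cm^3


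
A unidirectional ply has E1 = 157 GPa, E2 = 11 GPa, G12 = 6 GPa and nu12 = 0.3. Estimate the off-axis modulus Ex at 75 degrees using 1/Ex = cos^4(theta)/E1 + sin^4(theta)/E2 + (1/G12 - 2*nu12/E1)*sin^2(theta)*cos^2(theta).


cos^4(75) = 0.004487, sin^4(75) = 0.870513, sin^2(75)*cos^2(75) = 0.0625
1/G12 - 2*nu12/E1 = 1/6 - 2*0.3/157 = 0.162845 GPa^-1
1/Ex = 0.004487/157 + 0.870513/11 + 0.162845*0.0625 = 0.0893439 GPa^-1
Ex = 11.19 GPa

11.19 GPa


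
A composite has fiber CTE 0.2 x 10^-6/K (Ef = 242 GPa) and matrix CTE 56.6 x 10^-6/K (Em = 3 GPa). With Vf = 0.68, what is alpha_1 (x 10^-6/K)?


E1 = Ef*Vf + Em*(1-Vf) = 165.52
alpha_1 = (alpha_f*Ef*Vf + alpha_m*Em*(1-Vf))/E1 = 0.53 x 10^-6/K

0.53 x 10^-6/K


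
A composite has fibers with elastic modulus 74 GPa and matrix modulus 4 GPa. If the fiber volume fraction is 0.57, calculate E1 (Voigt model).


E1 = Ef*Vf + Em*(1-Vf) = 74*0.57 + 4*0.43 = 43.9 GPa

43.9 GPa


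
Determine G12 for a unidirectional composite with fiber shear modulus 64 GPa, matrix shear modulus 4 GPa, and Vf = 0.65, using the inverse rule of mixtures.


1/G12 = Vf/Gf + (1-Vf)/Gm = 0.65/64 + 0.35/4
G12 = 10.24 GPa

10.24 GPa


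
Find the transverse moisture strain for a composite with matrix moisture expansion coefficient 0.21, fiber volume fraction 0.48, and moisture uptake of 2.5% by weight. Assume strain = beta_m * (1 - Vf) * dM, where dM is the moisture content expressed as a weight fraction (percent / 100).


dM = 2.5/100 = 0.025
strain = beta_m * (1-Vf) * dM = 0.21 * 0.52 * 0.025 = 0.00273

0.00273
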